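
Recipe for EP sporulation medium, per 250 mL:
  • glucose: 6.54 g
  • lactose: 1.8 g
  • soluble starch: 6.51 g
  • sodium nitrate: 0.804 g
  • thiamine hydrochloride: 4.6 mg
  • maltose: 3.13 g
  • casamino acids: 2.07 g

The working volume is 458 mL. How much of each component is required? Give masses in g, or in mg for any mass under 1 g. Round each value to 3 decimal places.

glucose 11.981 g; lactose 3.298 g; soluble starch 11.926 g; sodium nitrate 1.473 g; thiamine hydrochloride 8.427 mg; maltose 5.734 g; casamino acids 3.792 g

Ratio of target to recipe volume: 458 / 250 = 1.832.
glucose: 6.54 g × (458 mL / 250 mL) = 11.981 g
lactose: 1.8 g × (458 mL / 250 mL) = 3.298 g
soluble starch: 6.51 g × (458 mL / 250 mL) = 11.926 g
sodium nitrate: 0.804 g × (458 mL / 250 mL) = 1.473 g
thiamine hydrochloride: 4.6 mg × (458 mL / 250 mL) = 8.427 mg
maltose: 3.13 g × (458 mL / 250 mL) = 5.734 g
casamino acids: 2.07 g × (458 mL / 250 mL) = 3.792 g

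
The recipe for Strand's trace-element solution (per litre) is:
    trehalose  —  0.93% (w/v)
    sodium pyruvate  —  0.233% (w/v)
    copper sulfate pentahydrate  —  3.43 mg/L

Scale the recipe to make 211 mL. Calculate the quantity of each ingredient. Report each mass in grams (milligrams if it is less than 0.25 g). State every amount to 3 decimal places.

trehalose 1.962 g; sodium pyruvate 0.492 g; copper sulfate pentahydrate 0.724 mg

Target volume = 211 mL = 0.211 L.
trehalose: 0.93% w/v = 9.3 g/L → 9.3 × 0.211 L = 1.962 g
sodium pyruvate: 0.233% w/v = 2.33 g/L → 2.33 × 0.211 L = 0.492 g
copper sulfate pentahydrate: 3.43 mg/L × 0.211 L = 0.724 mg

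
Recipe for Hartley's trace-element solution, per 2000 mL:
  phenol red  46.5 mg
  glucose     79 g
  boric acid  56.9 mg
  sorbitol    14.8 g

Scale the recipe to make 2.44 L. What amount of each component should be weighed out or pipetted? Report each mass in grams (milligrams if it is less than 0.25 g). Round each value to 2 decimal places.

Ratio of target to recipe volume: 2440 / 2000 = 1.22.
phenol red: 46.5 mg × (2440 mL / 2000 mL) = 56.73 mg
glucose: 79 g × (2440 mL / 2000 mL) = 96.38 g
boric acid: 56.9 mg × (2440 mL / 2000 mL) = 69.42 mg
sorbitol: 14.8 g × (2440 mL / 2000 mL) = 18.06 g

phenol red 56.73 mg; glucose 96.38 g; boric acid 69.42 mg; sorbitol 18.06 g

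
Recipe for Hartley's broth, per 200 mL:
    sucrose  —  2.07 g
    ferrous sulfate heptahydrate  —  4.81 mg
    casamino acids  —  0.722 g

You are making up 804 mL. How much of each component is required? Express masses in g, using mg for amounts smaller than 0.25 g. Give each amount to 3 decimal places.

sucrose 8.321 g; ferrous sulfate heptahydrate 19.336 mg; casamino acids 2.902 g

Scale factor = 804 mL / 200 mL = 4.02.
sucrose: 2.07 g × (804 mL / 200 mL) = 8.321 g
ferrous sulfate heptahydrate: 4.81 mg × (804 mL / 200 mL) = 19.336 mg
casamino acids: 0.722 g × (804 mL / 200 mL) = 2.902 g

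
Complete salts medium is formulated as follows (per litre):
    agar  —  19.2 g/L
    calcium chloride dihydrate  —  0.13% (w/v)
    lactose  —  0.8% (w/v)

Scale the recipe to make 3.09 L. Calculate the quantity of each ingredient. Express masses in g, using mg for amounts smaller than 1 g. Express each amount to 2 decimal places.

agar 59.33 g; calcium chloride dihydrate 4.02 g; lactose 24.72 g

Working volume: 3.09 L.
agar: 19.2 g/L × 3.09 L = 59.33 g
calcium chloride dihydrate: 0.13 g per 100 mL × 3090 mL ÷ 100 = 4.02 g
lactose: 0.8 g per 100 mL × 3090 mL ÷ 100 = 24.72 g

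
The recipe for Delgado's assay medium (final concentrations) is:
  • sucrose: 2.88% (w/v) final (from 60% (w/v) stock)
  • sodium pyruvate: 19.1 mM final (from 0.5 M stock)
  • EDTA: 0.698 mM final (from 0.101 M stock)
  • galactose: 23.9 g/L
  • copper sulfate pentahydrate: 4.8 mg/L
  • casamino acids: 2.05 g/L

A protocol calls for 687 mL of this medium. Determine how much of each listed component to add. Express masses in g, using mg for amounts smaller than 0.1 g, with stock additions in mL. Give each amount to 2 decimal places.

Target volume = 687 mL = 0.687 L.
sucrose: V = C2·V2/C1 = 2.88% ÷ 60% × 687 mL = 32.98 mL
sodium pyruvate: V = C2·V2/C1 = 19.1 mM × 687 mL ÷ 500 mM = 26.24 mL
EDTA: C1V1 = C2V2 → 0.698 mM × 687 mL ÷ 101 mM = 4.75 mL
galactose: 23.9 g/L × 0.687 L = 16.42 g
copper sulfate pentahydrate: 4.8 mg/L × 0.687 L = 3.30 mg
casamino acids: 2.05 g/L × 0.687 L = 1.41 g

sucrose 32.98 mL; sodium pyruvate 26.24 mL; EDTA 4.75 mL; galactose 16.42 g; copper sulfate pentahydrate 3.30 mg; casamino acids 1.41 g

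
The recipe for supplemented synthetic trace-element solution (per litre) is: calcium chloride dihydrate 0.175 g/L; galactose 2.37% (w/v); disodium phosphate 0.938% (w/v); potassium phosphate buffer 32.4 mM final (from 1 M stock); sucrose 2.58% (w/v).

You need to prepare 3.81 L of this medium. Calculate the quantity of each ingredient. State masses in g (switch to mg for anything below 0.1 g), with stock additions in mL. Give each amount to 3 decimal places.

calcium chloride dihydrate 0.667 g; galactose 90.297 g; disodium phosphate 35.738 g; potassium phosphate buffer 123.444 mL; sucrose 98.298 g

Scale factor relative to 1 L: 3.81.
calcium chloride dihydrate: 0.175 g/L × 3.81 L = 0.667 g
galactose: 2.37 g per 100 mL × 3810 mL ÷ 100 = 90.297 g
disodium phosphate: 0.938% w/v = 9.38 g/L → 9.38 × 3.81 L = 35.738 g
potassium phosphate buffer: C1V1 = C2V2 → 32.4 mM × 3810 mL ÷ 1000 mM = 123.444 mL
sucrose: 2.58% w/v = 25.8 g/L → 25.8 × 3.81 L = 98.298 g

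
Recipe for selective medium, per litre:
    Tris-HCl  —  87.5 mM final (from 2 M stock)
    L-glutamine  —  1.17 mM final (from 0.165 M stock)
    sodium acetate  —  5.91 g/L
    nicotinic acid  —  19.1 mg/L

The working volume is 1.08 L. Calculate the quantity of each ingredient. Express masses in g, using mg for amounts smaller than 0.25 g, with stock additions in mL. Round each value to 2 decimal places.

Tris-HCl 47.25 mL; L-glutamine 7.66 mL; sodium acetate 6.38 g; nicotinic acid 20.63 mg

Working volume: 1.08 L.
Tris-HCl: dilute stock: 87.5 mM × 1080 mL ÷ 2000 mM = 47.25 mL
L-glutamine: V = C2·V2/C1 = 1.17 mM × 1080 mL ÷ 165 mM = 7.66 mL
sodium acetate: 5.91 g/L × 1.08 L = 6.38 g
nicotinic acid: 19.1 mg/L × 1.08 L = 20.63 mg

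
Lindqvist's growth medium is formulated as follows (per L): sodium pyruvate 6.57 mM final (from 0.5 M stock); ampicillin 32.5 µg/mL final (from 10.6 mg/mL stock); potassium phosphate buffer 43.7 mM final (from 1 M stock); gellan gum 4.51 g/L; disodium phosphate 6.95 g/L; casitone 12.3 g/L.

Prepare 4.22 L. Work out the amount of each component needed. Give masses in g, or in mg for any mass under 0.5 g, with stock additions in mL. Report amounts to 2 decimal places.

Scale factor relative to 1 L: 4.22.
sodium pyruvate: dilute stock: 6.57 mM × 4220 mL ÷ 500 mM = 55.45 mL
ampicillin: V = C2·V2/C1 = 32.5 µg/mL × 4220 mL ÷ 10600 µg/mL = 12.94 mL
potassium phosphate buffer: dilute stock: 43.7 mM × 4220 mL ÷ 1000 mM = 184.41 mL
gellan gum: 4.51 g/L × 4.22 L = 19.03 g
disodium phosphate: 6.95 g/L × 4.22 L = 29.33 g
casitone: 12.3 g/L × 4.22 L = 51.91 g

sodium pyruvate 55.45 mL; ampicillin 12.94 mL; potassium phosphate buffer 184.41 mL; gellan gum 19.03 g; disodium phosphate 29.33 g; casitone 51.91 g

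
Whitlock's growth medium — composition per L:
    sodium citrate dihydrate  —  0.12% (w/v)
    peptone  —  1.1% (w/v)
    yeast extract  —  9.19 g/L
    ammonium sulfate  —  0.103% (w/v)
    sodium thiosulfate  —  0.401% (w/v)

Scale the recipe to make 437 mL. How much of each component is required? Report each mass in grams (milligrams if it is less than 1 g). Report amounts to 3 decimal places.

sodium citrate dihydrate 524.400 mg; peptone 4.807 g; yeast extract 4.016 g; ammonium sulfate 450.110 mg; sodium thiosulfate 1.752 g

Scale factor relative to 1 L: 0.437.
sodium citrate dihydrate: 0.12% w/v = 1.2 g/L → 1.2 × 0.437 L = 0.5244 g = 524.400 mg
peptone: 1.1 g per 100 mL × 437 mL ÷ 100 = 4.807 g
yeast extract: 9.19 g/L × 0.437 L = 4.016 g
ammonium sulfate: 0.103% w/v = 1.03 g/L → 1.03 × 0.437 L = 0.45011 g = 450.110 mg
sodium thiosulfate: 0.401 g per 100 mL × 437 mL ÷ 100 = 1.752 g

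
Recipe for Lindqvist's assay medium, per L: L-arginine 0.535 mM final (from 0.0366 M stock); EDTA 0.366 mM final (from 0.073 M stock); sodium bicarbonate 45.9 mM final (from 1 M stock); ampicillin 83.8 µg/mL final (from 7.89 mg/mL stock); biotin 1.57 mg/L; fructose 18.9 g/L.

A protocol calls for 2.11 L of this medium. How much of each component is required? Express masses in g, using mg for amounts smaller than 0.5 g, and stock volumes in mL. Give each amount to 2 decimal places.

Working volume: 2.11 L.
L-arginine: dilute stock: 0.535 mM × 2110 mL ÷ 36.6 mM = 30.84 mL
EDTA: dilute stock: 0.366 mM × 2110 mL ÷ 73 mM = 10.58 mL
sodium bicarbonate: C1V1 = C2V2 → 45.9 mM × 2110 mL ÷ 1000 mM = 96.85 mL
ampicillin: dilute stock: 83.8 µg/mL × 2110 mL ÷ 7890 µg/mL = 22.41 mL
biotin: 1.57 mg/L × 2.11 L = 3.31 mg
fructose: 18.9 g/L × 2.11 L = 39.88 g

L-arginine 30.84 mL; EDTA 10.58 mL; sodium bicarbonate 96.85 mL; ampicillin 22.41 mL; biotin 3.31 mg; fructose 39.88 g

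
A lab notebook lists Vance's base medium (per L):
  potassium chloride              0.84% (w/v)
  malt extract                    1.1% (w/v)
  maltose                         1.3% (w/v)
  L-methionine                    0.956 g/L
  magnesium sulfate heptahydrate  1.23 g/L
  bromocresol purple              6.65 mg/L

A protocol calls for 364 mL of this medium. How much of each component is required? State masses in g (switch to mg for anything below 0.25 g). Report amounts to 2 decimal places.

potassium chloride 3.06 g; malt extract 4.00 g; maltose 4.73 g; L-methionine 0.35 g; magnesium sulfate heptahydrate 0.45 g; bromocresol purple 2.42 mg

Target volume = 364 mL = 0.364 L.
potassium chloride: 0.84 g per 100 mL × 364 mL ÷ 100 = 3.06 g
malt extract: 1.1 g per 100 mL × 364 mL ÷ 100 = 4.00 g
maltose: 1.3 g per 100 mL × 364 mL ÷ 100 = 4.73 g
L-methionine: 0.956 g/L × 0.364 L = 0.35 g
magnesium sulfate heptahydrate: 1.23 g/L × 0.364 L = 0.45 g
bromocresol purple: 6.65 mg/L × 0.364 L = 2.42 mg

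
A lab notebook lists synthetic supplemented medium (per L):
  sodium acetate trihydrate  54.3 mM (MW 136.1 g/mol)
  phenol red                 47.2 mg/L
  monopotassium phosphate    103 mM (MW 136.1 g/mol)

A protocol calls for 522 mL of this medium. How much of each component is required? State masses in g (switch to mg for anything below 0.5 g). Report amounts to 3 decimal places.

sodium acetate trihydrate 3.858 g; phenol red 24.638 mg; monopotassium phosphate 7.318 g

Scale factor relative to 1 L: 0.522.
sodium acetate trihydrate: 54.3 mmol/L × 136.1 g/mol × 0.522 L ÷ 1000 = 3.858 g
phenol red: 47.2 mg/L × 0.522 L = 24.638 mg
monopotassium phosphate: 103 mmol/L × 136.1 g/mol × 0.522 L ÷ 1000 = 7.318 g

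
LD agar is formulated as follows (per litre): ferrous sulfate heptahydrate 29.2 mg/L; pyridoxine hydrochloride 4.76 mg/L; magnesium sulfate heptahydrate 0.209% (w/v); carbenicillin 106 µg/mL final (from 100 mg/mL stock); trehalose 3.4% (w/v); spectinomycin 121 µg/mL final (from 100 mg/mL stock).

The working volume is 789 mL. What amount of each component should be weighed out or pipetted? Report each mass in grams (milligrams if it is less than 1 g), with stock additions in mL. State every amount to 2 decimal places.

Scale factor relative to 1 L: 0.789.
ferrous sulfate heptahydrate: 29.2 mg/L × 0.789 L = 23.04 mg
pyridoxine hydrochloride: 4.76 mg/L × 0.789 L = 3.76 mg
magnesium sulfate heptahydrate: 0.209% w/v = 2.09 g/L → 2.09 × 0.789 L = 1.65 g
carbenicillin: dilute stock: 106 µg/mL × 789 mL ÷ 100000 µg/mL = 0.84 mL
trehalose: 3.4 g per 100 mL × 789 mL ÷ 100 = 26.83 g
spectinomycin: dilute stock: 121 µg/mL × 789 mL ÷ 100000 µg/mL = 0.95 mL

ferrous sulfate heptahydrate 23.04 mg; pyridoxine hydrochloride 3.76 mg; magnesium sulfate heptahydrate 1.65 g; carbenicillin 0.84 mL; trehalose 26.83 g; spectinomycin 0.95 mL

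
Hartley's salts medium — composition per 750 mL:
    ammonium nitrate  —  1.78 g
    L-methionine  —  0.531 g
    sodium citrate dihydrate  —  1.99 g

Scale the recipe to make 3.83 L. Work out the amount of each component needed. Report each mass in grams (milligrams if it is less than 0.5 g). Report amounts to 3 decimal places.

Ratio of target to recipe volume: 3830 / 750 = 5.10667.
ammonium nitrate: 1.78 g × (3830 mL / 750 mL) = 9.090 g
L-methionine: 0.531 g × (3830 mL / 750 mL) = 2.712 g
sodium citrate dihydrate: 1.99 g × (3830 mL / 750 mL) = 10.162 g

ammonium nitrate 9.090 g; L-methionine 2.712 g; sodium citrate dihydrate 10.162 g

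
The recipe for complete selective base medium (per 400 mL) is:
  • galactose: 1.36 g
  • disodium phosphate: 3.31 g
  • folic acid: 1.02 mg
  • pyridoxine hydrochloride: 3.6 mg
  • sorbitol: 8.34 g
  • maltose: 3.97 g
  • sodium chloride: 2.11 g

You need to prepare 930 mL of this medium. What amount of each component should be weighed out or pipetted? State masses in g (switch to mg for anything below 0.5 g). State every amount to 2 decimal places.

Ratio of target to recipe volume: 930 / 400 = 2.325.
galactose: 1.36 g × (930 mL / 400 mL) = 3.16 g
disodium phosphate: 3.31 g × (930 mL / 400 mL) = 7.70 g
folic acid: 1.02 mg × (930 mL / 400 mL) = 2.37 mg
pyridoxine hydrochloride: 3.6 mg × (930 mL / 400 mL) = 8.37 mg
sorbitol: 8.34 g × (930 mL / 400 mL) = 19.39 g
maltose: 3.97 g × (930 mL / 400 mL) = 9.23 g
sodium chloride: 2.11 g × (930 mL / 400 mL) = 4.91 g

galactose 3.16 g; disodium phosphate 7.70 g; folic acid 2.37 mg; pyridoxine hydrochloride 8.37 mg; sorbitol 19.39 g; maltose 9.23 g; sodium chloride 4.91 g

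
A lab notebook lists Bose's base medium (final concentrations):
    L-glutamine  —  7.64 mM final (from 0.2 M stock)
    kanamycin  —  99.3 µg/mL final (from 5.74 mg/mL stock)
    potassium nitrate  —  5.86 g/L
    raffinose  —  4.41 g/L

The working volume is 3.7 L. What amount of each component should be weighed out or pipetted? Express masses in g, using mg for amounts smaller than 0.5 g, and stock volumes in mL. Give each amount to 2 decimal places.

L-glutamine 141.34 mL; kanamycin 64.01 mL; potassium nitrate 21.68 g; raffinose 16.32 g

Scale factor relative to 1 L: 3.7.
L-glutamine: C1V1 = C2V2 → 7.64 mM × 3700 mL ÷ 200 mM = 141.34 mL
kanamycin: V = C2·V2/C1 = 99.3 µg/mL × 3700 mL ÷ 5740 µg/mL = 64.01 mL
potassium nitrate: 5.86 g/L × 3.7 L = 21.68 g
raffinose: 4.41 g/L × 3.7 L = 16.32 g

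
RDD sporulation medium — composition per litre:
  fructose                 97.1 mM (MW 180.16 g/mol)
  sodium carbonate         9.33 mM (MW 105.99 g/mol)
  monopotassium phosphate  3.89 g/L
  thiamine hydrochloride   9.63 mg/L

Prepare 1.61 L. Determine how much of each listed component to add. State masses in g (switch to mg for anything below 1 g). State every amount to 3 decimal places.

Working volume: 1.61 L.
fructose: 97.1 mmol/L × 180.16 g/mol × 1.61 L ÷ 1000 = 28.165 g
sodium carbonate: 9.33 mmol/L × 105.99 g/mol × 1.61 L ÷ 1000 = 1.592 g
monopotassium phosphate: 3.89 g/L × 1.61 L = 6.263 g
thiamine hydrochloride: 9.63 mg/L × 1.61 L = 15.504 mg

fructose 28.165 g; sodium carbonate 1.592 g; monopotassium phosphate 6.263 g; thiamine hydrochloride 15.504 mg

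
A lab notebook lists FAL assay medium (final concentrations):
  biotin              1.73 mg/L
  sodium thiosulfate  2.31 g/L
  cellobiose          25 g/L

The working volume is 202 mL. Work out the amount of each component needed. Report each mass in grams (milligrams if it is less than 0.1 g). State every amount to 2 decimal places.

biotin 0.35 mg; sodium thiosulfate 0.47 g; cellobiose 5.05 g

Target volume = 202 mL = 0.202 L.
biotin: 1.73 mg/L × 0.202 L = 0.35 mg
sodium thiosulfate: 2.31 g/L × 0.202 L = 0.47 g
cellobiose: 25 g/L × 0.202 L = 5.05 g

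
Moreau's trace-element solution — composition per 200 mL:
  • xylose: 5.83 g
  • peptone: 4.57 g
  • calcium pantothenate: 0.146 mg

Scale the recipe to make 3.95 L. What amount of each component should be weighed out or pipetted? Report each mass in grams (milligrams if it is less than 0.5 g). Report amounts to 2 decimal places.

xylose 115.14 g; peptone 90.26 g; calcium pantothenate 2.88 mg

Ratio of target to recipe volume: 3950 / 200 = 19.75.
xylose: 5.83 g × (3950 mL / 200 mL) = 115.14 g
peptone: 4.57 g × (3950 mL / 200 mL) = 90.26 g
calcium pantothenate: 0.146 mg × (3950 mL / 200 mL) = 2.88 mg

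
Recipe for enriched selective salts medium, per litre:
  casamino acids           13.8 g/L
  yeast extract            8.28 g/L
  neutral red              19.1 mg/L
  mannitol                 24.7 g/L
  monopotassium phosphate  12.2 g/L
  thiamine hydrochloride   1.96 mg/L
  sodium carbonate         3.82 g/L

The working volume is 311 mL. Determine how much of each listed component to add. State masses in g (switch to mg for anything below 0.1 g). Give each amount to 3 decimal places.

Working volume: 311 mL = 0.311 L.
casamino acids: 13.8 g/L × 0.311 L = 4.292 g
yeast extract: 8.28 g/L × 0.311 L = 2.575 g
neutral red: 19.1 mg/L × 0.311 L = 5.940 mg
mannitol: 24.7 g/L × 0.311 L = 7.682 g
monopotassium phosphate: 12.2 g/L × 0.311 L = 3.794 g
thiamine hydrochloride: 1.96 mg/L × 0.311 L = 0.610 mg
sodium carbonate: 3.82 g/L × 0.311 L = 1.188 g

casamino acids 4.292 g; yeast extract 2.575 g; neutral red 5.940 mg; mannitol 7.682 g; monopotassium phosphate 3.794 g; thiamine hydrochloride 0.610 mg; sodium carbonate 1.188 g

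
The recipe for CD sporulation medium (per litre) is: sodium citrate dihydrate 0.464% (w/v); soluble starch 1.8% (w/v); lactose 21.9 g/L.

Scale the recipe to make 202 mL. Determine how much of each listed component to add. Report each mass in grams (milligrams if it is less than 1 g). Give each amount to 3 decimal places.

Target volume = 202 mL = 0.202 L.
sodium citrate dihydrate: 0.464 g per 100 mL × 202 mL ÷ 100 = 0.93728 g = 937.280 mg
soluble starch: 1.8 g per 100 mL × 202 mL ÷ 100 = 3.636 g
lactose: 21.9 g/L × 0.202 L = 4.424 g

sodium citrate dihydrate 937.280 mg; soluble starch 3.636 g; lactose 4.424 g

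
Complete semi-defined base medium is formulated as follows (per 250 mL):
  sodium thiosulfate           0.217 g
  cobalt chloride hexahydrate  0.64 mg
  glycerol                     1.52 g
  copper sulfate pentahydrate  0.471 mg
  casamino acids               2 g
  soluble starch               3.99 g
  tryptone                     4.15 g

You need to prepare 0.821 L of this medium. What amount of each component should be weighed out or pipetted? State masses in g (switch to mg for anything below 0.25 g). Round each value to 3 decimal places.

sodium thiosulfate 0.713 g; cobalt chloride hexahydrate 2.102 mg; glycerol 4.992 g; copper sulfate pentahydrate 1.547 mg; casamino acids 6.568 g; soluble starch 13.103 g; tryptone 13.629 g

Scale factor = 821 mL / 250 mL = 3.284.
sodium thiosulfate: 0.217 g × (821 mL / 250 mL) = 0.713 g
cobalt chloride hexahydrate: 0.64 mg × (821 mL / 250 mL) = 2.102 mg
glycerol: 1.52 g × (821 mL / 250 mL) = 4.992 g
copper sulfate pentahydrate: 0.471 mg × (821 mL / 250 mL) = 1.547 mg
casamino acids: 2 g × (821 mL / 250 mL) = 6.568 g
soluble starch: 3.99 g × (821 mL / 250 mL) = 13.103 g
tryptone: 4.15 g × (821 mL / 250 mL) = 13.629 g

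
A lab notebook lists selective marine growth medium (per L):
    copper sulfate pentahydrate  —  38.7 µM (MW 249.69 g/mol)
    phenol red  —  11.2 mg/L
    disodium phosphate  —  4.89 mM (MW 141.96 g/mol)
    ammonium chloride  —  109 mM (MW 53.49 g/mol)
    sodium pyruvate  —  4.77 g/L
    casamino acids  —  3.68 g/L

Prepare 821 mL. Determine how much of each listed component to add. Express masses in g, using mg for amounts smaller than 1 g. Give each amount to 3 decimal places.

copper sulfate pentahydrate 7.933 mg; phenol red 9.195 mg; disodium phosphate 569.925 mg; ammonium chloride 4.787 g; sodium pyruvate 3.916 g; casamino acids 3.021 g

Working volume: 821 mL = 0.821 L.
copper sulfate pentahydrate: 38.7 µmol/L × 249.69 g/mol × 0.821 L ÷ 1000 = 7.933 mg
phenol red: 11.2 mg/L × 0.821 L = 9.195 mg
disodium phosphate: 4.89 mmol/L × 141.96 mg/mmol × 0.821 L = 569.925 mg
ammonium chloride: 109 mmol/L × 53.49 g/mol × 0.821 L ÷ 1000 = 4.787 g
sodium pyruvate: 4.77 g/L × 0.821 L = 3.916 g
casamino acids: 3.68 g/L × 0.821 L = 3.021 g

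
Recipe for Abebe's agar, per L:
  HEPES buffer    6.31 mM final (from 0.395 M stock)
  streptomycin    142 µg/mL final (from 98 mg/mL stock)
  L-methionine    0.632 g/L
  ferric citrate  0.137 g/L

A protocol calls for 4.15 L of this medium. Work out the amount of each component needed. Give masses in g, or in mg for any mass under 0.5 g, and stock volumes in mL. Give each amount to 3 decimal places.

HEPES buffer 66.295 mL; streptomycin 6.013 mL; L-methionine 2.623 g; ferric citrate 0.569 g

Working volume: 4.15 L.
HEPES buffer: dilute stock: 6.31 mM × 4150 mL ÷ 395 mM = 66.295 mL
streptomycin: V = C2·V2/C1 = 142 µg/mL × 4150 mL ÷ 98000 µg/mL = 6.013 mL
L-methionine: 0.632 g/L × 4.15 L = 2.623 g
ferric citrate: 0.137 g/L × 4.15 L = 0.569 g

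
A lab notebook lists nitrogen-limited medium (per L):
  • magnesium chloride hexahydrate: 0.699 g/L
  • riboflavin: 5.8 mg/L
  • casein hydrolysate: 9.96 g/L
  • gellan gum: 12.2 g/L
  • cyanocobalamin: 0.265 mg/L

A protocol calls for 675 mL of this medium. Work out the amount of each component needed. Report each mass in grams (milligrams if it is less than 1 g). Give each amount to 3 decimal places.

Target volume = 675 mL = 0.675 L.
magnesium chloride hexahydrate: 0.699 g/L × 0.675 L = 0.471825 g = 471.825 mg
riboflavin: 5.8 mg/L × 0.675 L = 3.915 mg
casein hydrolysate: 9.96 g/L × 0.675 L = 6.723 g
gellan gum: 12.2 g/L × 0.675 L = 8.235 g
cyanocobalamin: 0.265 mg/L × 0.675 L = 0.179 mg

magnesium chloride hexahydrate 471.825 mg; riboflavin 3.915 mg; casein hydrolysate 6.723 g; gellan gum 8.235 g; cyanocobalamin 0.179 mg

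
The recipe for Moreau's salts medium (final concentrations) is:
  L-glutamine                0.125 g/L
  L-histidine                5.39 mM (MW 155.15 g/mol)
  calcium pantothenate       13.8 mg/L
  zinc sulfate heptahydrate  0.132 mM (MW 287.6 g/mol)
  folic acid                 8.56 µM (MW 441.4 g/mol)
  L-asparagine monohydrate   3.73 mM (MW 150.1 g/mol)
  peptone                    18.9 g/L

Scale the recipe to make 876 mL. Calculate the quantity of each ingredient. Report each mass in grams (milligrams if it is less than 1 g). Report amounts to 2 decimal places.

L-glutamine 109.50 mg; L-histidine 732.56 mg; calcium pantothenate 12.09 mg; zinc sulfate heptahydrate 33.26 mg; folic acid 3.31 mg; L-asparagine monohydrate 490.45 mg; peptone 16.56 g

Scale factor relative to 1 L: 0.876.
L-glutamine: 0.125 g/L × 0.876 L = 0.1095 g = 109.50 mg
L-histidine: 5.39 mmol/L × 155.15 mg/mmol × 0.876 L = 732.56 mg
calcium pantothenate: 13.8 mg/L × 0.876 L = 12.09 mg
zinc sulfate heptahydrate: 0.132 mmol/L × 287.6 mg/mmol × 0.876 L = 33.26 mg
folic acid: 8.56 µmol/L × 441.4 g/mol × 0.876 L ÷ 1000 = 3.31 mg
L-asparagine monohydrate: 3.73 mmol/L × 150.1 mg/mmol × 0.876 L = 490.45 mg
peptone: 18.9 g/L × 0.876 L = 16.56 g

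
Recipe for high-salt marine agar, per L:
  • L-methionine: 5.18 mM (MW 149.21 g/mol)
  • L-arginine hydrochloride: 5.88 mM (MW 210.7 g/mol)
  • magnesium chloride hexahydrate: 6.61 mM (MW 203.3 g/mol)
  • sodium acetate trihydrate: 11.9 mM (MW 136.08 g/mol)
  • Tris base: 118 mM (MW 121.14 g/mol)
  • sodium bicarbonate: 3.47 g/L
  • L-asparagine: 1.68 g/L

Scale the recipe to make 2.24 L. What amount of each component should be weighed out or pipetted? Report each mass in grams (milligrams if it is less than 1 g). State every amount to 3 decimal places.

L-methionine 1.731 g; L-arginine hydrochloride 2.775 g; magnesium chloride hexahydrate 3.010 g; sodium acetate trihydrate 3.627 g; Tris base 32.020 g; sodium bicarbonate 7.773 g; L-asparagine 3.763 g

Working volume: 2.24 L.
L-methionine: 5.18 mmol/L × 149.21 g/mol × 2.24 L ÷ 1000 = 1.731 g
L-arginine hydrochloride: 5.88 mmol/L × 210.7 g/mol × 2.24 L ÷ 1000 = 2.775 g
magnesium chloride hexahydrate: 6.61 mmol/L × 203.3 g/mol × 2.24 L ÷ 1000 = 3.010 g
sodium acetate trihydrate: 11.9 mmol/L × 136.08 g/mol × 2.24 L ÷ 1000 = 3.627 g
Tris base: 118 mmol/L × 121.14 g/mol × 2.24 L ÷ 1000 = 32.020 g
sodium bicarbonate: 3.47 g/L × 2.24 L = 7.773 g
L-asparagine: 1.68 g/L × 2.24 L = 3.763 g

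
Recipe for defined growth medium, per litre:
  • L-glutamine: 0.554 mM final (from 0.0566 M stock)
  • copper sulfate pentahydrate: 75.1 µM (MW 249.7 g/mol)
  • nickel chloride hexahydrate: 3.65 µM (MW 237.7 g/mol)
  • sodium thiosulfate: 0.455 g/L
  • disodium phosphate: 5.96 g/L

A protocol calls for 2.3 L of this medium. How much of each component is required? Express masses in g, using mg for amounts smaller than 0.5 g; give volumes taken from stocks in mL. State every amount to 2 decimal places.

L-glutamine 22.51 mL; copper sulfate pentahydrate 43.13 mg; nickel chloride hexahydrate 2.00 mg; sodium thiosulfate 1.05 g; disodium phosphate 13.71 g

Scale factor relative to 1 L: 2.3.
L-glutamine: dilute stock: 0.554 mM × 2300 mL ÷ 56.6 mM = 22.51 mL
copper sulfate pentahydrate: 75.1 µmol/L × 249.7 g/mol × 2.3 L ÷ 1000 = 43.13 mg
nickel chloride hexahydrate: 3.65 µmol/L × 237.7 g/mol × 2.3 L ÷ 1000 = 2.00 mg
sodium thiosulfate: 0.455 g/L × 2.3 L = 1.05 g
disodium phosphate: 5.96 g/L × 2.3 L = 13.71 g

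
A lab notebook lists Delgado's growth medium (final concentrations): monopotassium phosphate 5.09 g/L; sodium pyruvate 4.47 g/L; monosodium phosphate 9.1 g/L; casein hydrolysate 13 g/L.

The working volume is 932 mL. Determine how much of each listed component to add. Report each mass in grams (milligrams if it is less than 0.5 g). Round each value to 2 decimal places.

monopotassium phosphate 4.74 g; sodium pyruvate 4.17 g; monosodium phosphate 8.48 g; casein hydrolysate 12.12 g

Working volume: 932 mL = 0.932 L.
monopotassium phosphate: 5.09 g/L × 0.932 L = 4.74 g
sodium pyruvate: 4.47 g/L × 0.932 L = 4.17 g
monosodium phosphate: 9.1 g/L × 0.932 L = 8.48 g
casein hydrolysate: 13 g/L × 0.932 L = 12.12 g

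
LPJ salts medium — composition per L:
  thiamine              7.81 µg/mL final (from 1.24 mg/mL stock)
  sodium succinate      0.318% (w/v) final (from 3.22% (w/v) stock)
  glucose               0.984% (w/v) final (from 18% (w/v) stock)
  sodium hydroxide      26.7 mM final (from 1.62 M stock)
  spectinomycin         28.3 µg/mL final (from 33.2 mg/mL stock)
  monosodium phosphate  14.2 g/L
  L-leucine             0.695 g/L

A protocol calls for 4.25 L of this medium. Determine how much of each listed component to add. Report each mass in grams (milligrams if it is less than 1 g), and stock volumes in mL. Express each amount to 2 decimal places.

Working volume: 4.25 L.
thiamine: C1V1 = C2V2 → 7.81 µg/mL × 4250 mL ÷ 1240 µg/mL = 26.77 mL
sodium succinate: V = C2·V2/C1 = 0.318% ÷ 3.22% × 4250 mL = 419.72 mL
glucose: dilute stock: 0.984% ÷ 18% × 4250 mL = 232.33 mL
sodium hydroxide: V = C2·V2/C1 = 26.7 mM × 4250 mL ÷ 1620 mM = 70.05 mL
spectinomycin: C1V1 = C2V2 → 28.3 µg/mL × 4250 mL ÷ 33200 µg/mL = 3.62 mL
monosodium phosphate: 14.2 g/L × 4.25 L = 60.35 g
L-leucine: 0.695 g/L × 4.25 L = 2.95 g

thiamine 26.77 mL; sodium succinate 419.72 mL; glucose 232.33 mL; sodium hydroxide 70.05 mL; spectinomycin 3.62 mL; monosodium phosphate 60.35 g; L-leucine 2.95 g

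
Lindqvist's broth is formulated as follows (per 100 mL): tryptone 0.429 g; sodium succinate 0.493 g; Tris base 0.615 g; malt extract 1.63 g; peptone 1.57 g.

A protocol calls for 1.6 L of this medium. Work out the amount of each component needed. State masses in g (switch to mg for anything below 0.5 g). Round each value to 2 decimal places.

tryptone 6.86 g; sodium succinate 7.89 g; Tris base 9.84 g; malt extract 26.08 g; peptone 25.12 g

Scale factor = 1600 mL / 100 mL = 16.
tryptone: 0.429 g × (1600 mL / 100 mL) = 6.86 g
sodium succinate: 0.493 g × (1600 mL / 100 mL) = 7.89 g
Tris base: 0.615 g × (1600 mL / 100 mL) = 9.84 g
malt extract: 1.63 g × (1600 mL / 100 mL) = 26.08 g
peptone: 1.57 g × (1600 mL / 100 mL) = 25.12 g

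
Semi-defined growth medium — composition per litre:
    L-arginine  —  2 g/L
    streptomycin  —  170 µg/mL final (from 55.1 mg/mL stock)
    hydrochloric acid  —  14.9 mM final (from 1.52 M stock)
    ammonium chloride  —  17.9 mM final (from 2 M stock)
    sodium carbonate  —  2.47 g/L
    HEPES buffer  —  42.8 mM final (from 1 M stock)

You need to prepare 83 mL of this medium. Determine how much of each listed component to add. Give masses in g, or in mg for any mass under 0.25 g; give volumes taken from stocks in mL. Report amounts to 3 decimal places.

Scale factor relative to 1 L: 0.083.
L-arginine: 2 g/L × 0.083 L = 0.166 g = 166.000 mg
streptomycin: V = C2·V2/C1 = 170 µg/mL × 83 mL ÷ 55100 µg/mL = 0.256 mL
hydrochloric acid: C1V1 = C2V2 → 14.9 mM × 83 mL ÷ 1520 mM = 0.814 mL
ammonium chloride: dilute stock: 17.9 mM × 83 mL ÷ 2000 mM = 0.743 mL
sodium carbonate: 2.47 g/L × 0.083 L = 0.20501 g = 205.010 mg
HEPES buffer: C1V1 = C2V2 → 42.8 mM × 83 mL ÷ 1000 mM = 3.552 mL

L-arginine 166.000 mg; streptomycin 0.256 mL; hydrochloric acid 0.814 mL; ammonium chloride 0.743 mL; sodium carbonate 205.010 mg; HEPES buffer 3.552 mL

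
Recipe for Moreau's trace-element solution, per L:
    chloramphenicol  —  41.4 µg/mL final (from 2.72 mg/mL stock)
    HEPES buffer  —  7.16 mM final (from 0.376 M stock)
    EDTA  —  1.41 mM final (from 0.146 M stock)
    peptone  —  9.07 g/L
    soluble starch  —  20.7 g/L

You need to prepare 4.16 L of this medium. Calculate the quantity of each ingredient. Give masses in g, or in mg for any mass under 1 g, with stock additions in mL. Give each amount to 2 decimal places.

Scale factor relative to 1 L: 4.16.
chloramphenicol: C1V1 = C2V2 → 41.4 µg/mL × 4160 mL ÷ 2720 µg/mL = 63.32 mL
HEPES buffer: V = C2·V2/C1 = 7.16 mM × 4160 mL ÷ 376 mM = 79.22 mL
EDTA: C1V1 = C2V2 → 1.41 mM × 4160 mL ÷ 146 mM = 40.18 mL
peptone: 9.07 g/L × 4.16 L = 37.73 g
soluble starch: 20.7 g/L × 4.16 L = 86.11 g

chloramphenicol 63.32 mL; HEPES buffer 79.22 mL; EDTA 40.18 mL; peptone 37.73 g; soluble starch 86.11 g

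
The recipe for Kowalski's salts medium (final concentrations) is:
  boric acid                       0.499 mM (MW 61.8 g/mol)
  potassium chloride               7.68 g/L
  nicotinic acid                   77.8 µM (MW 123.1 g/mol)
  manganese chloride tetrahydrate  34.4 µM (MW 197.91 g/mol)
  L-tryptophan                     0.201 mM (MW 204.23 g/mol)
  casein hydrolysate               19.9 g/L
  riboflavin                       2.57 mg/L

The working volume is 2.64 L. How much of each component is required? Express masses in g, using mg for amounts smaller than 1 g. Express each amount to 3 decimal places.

boric acid 81.413 mg; potassium chloride 20.275 g; nicotinic acid 25.284 mg; manganese chloride tetrahydrate 17.973 mg; L-tryptophan 108.373 mg; casein hydrolysate 52.536 g; riboflavin 6.785 mg

Working volume: 2.64 L.
boric acid: 0.499 mmol/L × 61.8 mg/mmol × 2.64 L = 81.413 mg
potassium chloride: 7.68 g/L × 2.64 L = 20.275 g
nicotinic acid: 77.8 µmol/L × 123.1 g/mol × 2.64 L ÷ 1000 = 25.284 mg
manganese chloride tetrahydrate: 34.4 µmol/L × 197.91 g/mol × 2.64 L ÷ 1000 = 17.973 mg
L-tryptophan: 0.201 mmol/L × 204.23 mg/mmol × 2.64 L = 108.373 mg
casein hydrolysate: 19.9 g/L × 2.64 L = 52.536 g
riboflavin: 2.57 mg/L × 2.64 L = 6.785 mg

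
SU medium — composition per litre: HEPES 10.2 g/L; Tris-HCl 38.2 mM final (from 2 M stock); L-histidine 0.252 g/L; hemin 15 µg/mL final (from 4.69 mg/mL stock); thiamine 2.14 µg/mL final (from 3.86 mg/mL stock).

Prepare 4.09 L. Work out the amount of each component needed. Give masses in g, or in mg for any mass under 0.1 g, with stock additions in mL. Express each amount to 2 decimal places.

Scale factor relative to 1 L: 4.09.
HEPES: 10.2 g/L × 4.09 L = 41.72 g
Tris-HCl: dilute stock: 38.2 mM × 4090 mL ÷ 2000 mM = 78.12 mL
L-histidine: 0.252 g/L × 4.09 L = 1.03 g
hemin: dilute stock: 15 µg/mL × 4090 mL ÷ 4690 µg/mL = 13.08 mL
thiamine: C1V1 = C2V2 → 2.14 µg/mL × 4090 mL ÷ 3860 µg/mL = 2.27 mL

HEPES 41.72 g; Tris-HCl 78.12 mL; L-histidine 1.03 g; hemin 13.08 mL; thiamine 2.27 mL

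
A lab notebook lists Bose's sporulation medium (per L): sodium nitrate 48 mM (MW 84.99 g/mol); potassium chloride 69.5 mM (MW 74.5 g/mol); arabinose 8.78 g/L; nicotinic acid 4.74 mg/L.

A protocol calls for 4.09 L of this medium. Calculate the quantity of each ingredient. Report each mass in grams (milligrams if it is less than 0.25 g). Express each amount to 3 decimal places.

Working volume: 4.09 L.
sodium nitrate: 48 mmol/L × 84.99 g/mol × 4.09 L ÷ 1000 = 16.685 g
potassium chloride: 69.5 mmol/L × 74.5 g/mol × 4.09 L ÷ 1000 = 21.177 g
arabinose: 8.78 g/L × 4.09 L = 35.910 g
nicotinic acid: 4.74 mg/L × 4.09 L = 19.387 mg

sodium nitrate 16.685 g; potassium chloride 21.177 g; arabinose 35.910 g; nicotinic acid 19.387 mg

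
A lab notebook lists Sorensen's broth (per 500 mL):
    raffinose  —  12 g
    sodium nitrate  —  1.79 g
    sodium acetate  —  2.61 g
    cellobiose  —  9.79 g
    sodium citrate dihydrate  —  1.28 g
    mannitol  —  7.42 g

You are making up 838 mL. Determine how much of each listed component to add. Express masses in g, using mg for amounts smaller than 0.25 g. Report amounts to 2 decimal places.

Ratio of target to recipe volume: 838 / 500 = 1.676.
raffinose: 12 g × (838 mL / 500 mL) = 20.11 g
sodium nitrate: 1.79 g × (838 mL / 500 mL) = 3.00 g
sodium acetate: 2.61 g × (838 mL / 500 mL) = 4.37 g
cellobiose: 9.79 g × (838 mL / 500 mL) = 16.41 g
sodium citrate dihydrate: 1.28 g × (838 mL / 500 mL) = 2.15 g
mannitol: 7.42 g × (838 mL / 500 mL) = 12.44 g

raffinose 20.11 g; sodium nitrate 3.00 g; sodium acetate 4.37 g; cellobiose 16.41 g; sodium citrate dihydrate 2.15 g; mannitol 12.44 g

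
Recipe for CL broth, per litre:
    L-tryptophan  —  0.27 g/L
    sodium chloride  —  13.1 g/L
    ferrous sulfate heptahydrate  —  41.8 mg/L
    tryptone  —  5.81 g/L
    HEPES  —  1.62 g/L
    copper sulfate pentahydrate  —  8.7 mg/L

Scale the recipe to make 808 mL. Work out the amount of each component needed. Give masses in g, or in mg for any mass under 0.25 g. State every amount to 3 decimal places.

Scale factor relative to 1 L: 0.808.
L-tryptophan: 0.27 g/L × 0.808 L = 0.21816 g = 218.160 mg
sodium chloride: 13.1 g/L × 0.808 L = 10.585 g
ferrous sulfate heptahydrate: 41.8 mg/L × 0.808 L = 33.774 mg
tryptone: 5.81 g/L × 0.808 L = 4.694 g
HEPES: 1.62 g/L × 0.808 L = 1.309 g
copper sulfate pentahydrate: 8.7 mg/L × 0.808 L = 7.030 mg

L-tryptophan 218.160 mg; sodium chloride 10.585 g; ferrous sulfate heptahydrate 33.774 mg; tryptone 4.694 g; HEPES 1.309 g; copper sulfate pentahydrate 7.030 mg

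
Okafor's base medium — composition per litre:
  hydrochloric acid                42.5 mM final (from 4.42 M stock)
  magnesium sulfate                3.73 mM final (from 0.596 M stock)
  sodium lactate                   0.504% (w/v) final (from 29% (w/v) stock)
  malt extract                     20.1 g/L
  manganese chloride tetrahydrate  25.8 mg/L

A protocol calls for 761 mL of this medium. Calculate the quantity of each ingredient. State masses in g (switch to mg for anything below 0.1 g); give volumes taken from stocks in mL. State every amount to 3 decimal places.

Target volume = 761 mL = 0.761 L.
hydrochloric acid: V = C2·V2/C1 = 42.5 mM × 761 mL ÷ 4420 mM = 7.317 mL
magnesium sulfate: C1V1 = C2V2 → 3.73 mM × 761 mL ÷ 596 mM = 4.763 mL
sodium lactate: dilute stock: 0.504% ÷ 29% × 761 mL = 13.226 mL
malt extract: 20.1 g/L × 0.761 L = 15.296 g
manganese chloride tetrahydrate: 25.8 mg/L × 0.761 L = 19.634 mg

hydrochloric acid 7.317 mL; magnesium sulfate 4.763 mL; sodium lactate 13.226 mL; malt extract 15.296 g; manganese chloride tetrahydrate 19.634 mg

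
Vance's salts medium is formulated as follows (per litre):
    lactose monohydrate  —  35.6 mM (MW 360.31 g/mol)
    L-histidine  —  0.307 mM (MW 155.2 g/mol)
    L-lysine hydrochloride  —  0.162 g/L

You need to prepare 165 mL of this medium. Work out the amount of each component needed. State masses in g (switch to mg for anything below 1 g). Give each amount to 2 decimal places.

Working volume: 165 mL = 0.165 L.
lactose monohydrate: 35.6 mmol/L × 360.31 g/mol × 0.165 L ÷ 1000 = 2.12 g
L-histidine: 0.307 mmol/L × 155.2 mg/mmol × 0.165 L = 7.86 mg
L-lysine hydrochloride: 0.162 g/L × 0.165 L = 0.02673 g = 26.73 mg

lactose monohydrate 2.12 g; L-histidine 7.86 mg; L-lysine hydrochloride 26.73 mg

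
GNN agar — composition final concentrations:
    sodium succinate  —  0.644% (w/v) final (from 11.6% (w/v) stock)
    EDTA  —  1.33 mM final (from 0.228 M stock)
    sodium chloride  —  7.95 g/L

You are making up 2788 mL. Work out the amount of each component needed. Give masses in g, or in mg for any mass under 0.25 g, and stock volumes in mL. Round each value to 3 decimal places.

Working volume: 2788 mL = 2.788 L.
sodium succinate: V = C2·V2/C1 = 0.644% ÷ 11.6% × 2788 mL = 154.782 mL
EDTA: C1V1 = C2V2 → 1.33 mM × 2788 mL ÷ 228 mM = 16.263 mL
sodium chloride: 7.95 g/L × 2.788 L = 22.165 g

sodium succinate 154.782 mL; EDTA 16.263 mL; sodium chloride 22.165 g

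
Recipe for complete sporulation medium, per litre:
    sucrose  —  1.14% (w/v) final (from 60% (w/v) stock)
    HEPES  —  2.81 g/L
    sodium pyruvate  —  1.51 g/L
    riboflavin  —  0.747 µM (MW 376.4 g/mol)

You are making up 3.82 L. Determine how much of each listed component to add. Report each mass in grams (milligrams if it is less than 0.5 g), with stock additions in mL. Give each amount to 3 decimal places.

Scale factor relative to 1 L: 3.82.
sucrose: V = C2·V2/C1 = 1.14% ÷ 60% × 3820 mL = 72.580 mL
HEPES: 2.81 g/L × 3.82 L = 10.734 g
sodium pyruvate: 1.51 g/L × 3.82 L = 5.768 g
riboflavin: 0.747 µmol/L × 376.4 g/mol × 3.82 L ÷ 1000 = 1.074 mg

sucrose 72.580 mL; HEPES 10.734 g; sodium pyruvate 5.768 g; riboflavin 1.074 mg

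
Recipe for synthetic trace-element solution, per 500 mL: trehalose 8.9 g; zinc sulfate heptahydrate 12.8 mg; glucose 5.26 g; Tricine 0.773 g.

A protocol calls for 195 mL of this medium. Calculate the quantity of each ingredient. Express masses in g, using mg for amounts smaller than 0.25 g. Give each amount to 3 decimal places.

trehalose 3.471 g; zinc sulfate heptahydrate 4.992 mg; glucose 2.051 g; Tricine 0.301 g

Ratio of target to recipe volume: 195 / 500 = 0.39.
trehalose: 8.9 g × (195 mL / 500 mL) = 3.471 g
zinc sulfate heptahydrate: 12.8 mg × (195 mL / 500 mL) = 4.992 mg
glucose: 5.26 g × (195 mL / 500 mL) = 2.051 g
Tricine: 0.773 g × (195 mL / 500 mL) = 0.301 g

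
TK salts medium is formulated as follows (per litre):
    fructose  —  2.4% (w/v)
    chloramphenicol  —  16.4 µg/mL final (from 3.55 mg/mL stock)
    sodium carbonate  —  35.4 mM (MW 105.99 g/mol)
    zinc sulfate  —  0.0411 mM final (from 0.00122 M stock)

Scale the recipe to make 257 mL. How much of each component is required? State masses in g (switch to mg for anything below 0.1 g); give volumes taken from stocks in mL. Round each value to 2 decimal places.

fructose 6.17 g; chloramphenicol 1.19 mL; sodium carbonate 0.96 g; zinc sulfate 8.66 mL

Scale factor relative to 1 L: 0.257.
fructose: 2.4% w/v = 24 g/L → 24 × 0.257 L = 6.17 g
chloramphenicol: C1V1 = C2V2 → 16.4 µg/mL × 257 mL ÷ 3550 µg/mL = 1.19 mL
sodium carbonate: 35.4 mmol/L × 105.99 g/mol × 0.257 L ÷ 1000 = 0.96 g
zinc sulfate: C1V1 = C2V2 → 0.0411 mM × 257 mL ÷ 1.22 mM = 8.66 mL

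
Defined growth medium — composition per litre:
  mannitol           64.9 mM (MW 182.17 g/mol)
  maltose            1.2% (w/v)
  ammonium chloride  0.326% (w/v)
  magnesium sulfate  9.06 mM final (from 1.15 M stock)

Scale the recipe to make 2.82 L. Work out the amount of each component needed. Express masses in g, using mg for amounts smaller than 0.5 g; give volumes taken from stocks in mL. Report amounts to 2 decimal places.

mannitol 33.34 g; maltose 33.84 g; ammonium chloride 9.19 g; magnesium sulfate 22.22 mL

Scale factor relative to 1 L: 2.82.
mannitol: 64.9 mmol/L × 182.17 g/mol × 2.82 L ÷ 1000 = 33.34 g
maltose: 1.2% w/v = 12 g/L → 12 × 2.82 L = 33.84 g
ammonium chloride: 0.326% w/v = 3.26 g/L → 3.26 × 2.82 L = 9.19 g
magnesium sulfate: V = C2·V2/C1 = 9.06 mM × 2820 mL ÷ 1150 mM = 22.22 mL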